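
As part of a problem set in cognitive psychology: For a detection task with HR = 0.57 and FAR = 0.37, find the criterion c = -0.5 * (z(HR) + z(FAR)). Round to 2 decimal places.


c = -0.5 * (z(HR) + z(FAR))
z(0.57) = 0.1764
z(0.37) = -0.3319
c = -0.5 * (0.1764 + -0.3319)
= -0.5 * -0.1555
= 0.08


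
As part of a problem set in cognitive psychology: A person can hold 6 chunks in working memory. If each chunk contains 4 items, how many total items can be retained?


Total items = chunks * items_per_chunk
= 6 * 4
= 24


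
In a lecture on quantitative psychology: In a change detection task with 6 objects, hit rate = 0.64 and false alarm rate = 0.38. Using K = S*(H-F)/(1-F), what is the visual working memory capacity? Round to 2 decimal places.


K = S * (H - F) / (1 - F)
H - F = 0.26
1 - F = 0.62
K = 6 * 0.26 / 0.62
= 2.52


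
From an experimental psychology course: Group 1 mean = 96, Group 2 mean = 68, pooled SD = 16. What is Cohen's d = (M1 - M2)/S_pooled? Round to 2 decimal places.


Cohen's d = (M1 - M2) / S_pooled
= (96 - 68) / 16
= 28 / 16
= 1.75


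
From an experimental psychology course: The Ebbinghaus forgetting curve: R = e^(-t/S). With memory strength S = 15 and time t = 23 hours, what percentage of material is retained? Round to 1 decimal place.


R = e^(-t/S)
-t/S = -23/15 = -1.533333
R = e^(-1.533333) = 0.215815
Percentage = 0.215815 * 100
= 21.6


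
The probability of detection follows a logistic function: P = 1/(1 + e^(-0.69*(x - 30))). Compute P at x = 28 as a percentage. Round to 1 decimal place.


P(x) = 1/(1 + e^(-0.69*(28 - 30)))
Exponent = -0.69 * -2 = 1.38
e^(1.38) = 3.974902
P = 1/(1 + 3.974902) = 0.201009
Percentage = 20.1


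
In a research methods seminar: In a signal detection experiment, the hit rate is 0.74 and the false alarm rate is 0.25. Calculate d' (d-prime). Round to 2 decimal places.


d' = z(HR) - z(FAR)
z(0.74) = 0.6433
z(0.25) = -0.6745
d' = 0.6433 - -0.6745
= 1.32


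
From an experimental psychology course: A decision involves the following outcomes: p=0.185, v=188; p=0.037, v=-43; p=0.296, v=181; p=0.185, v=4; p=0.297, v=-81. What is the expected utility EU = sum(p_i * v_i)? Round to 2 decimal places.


EU = sum(p_i * v_i)
0.185 * 188 = 34.78
0.037 * -43 = -1.591
0.296 * 181 = 53.576
0.185 * 4 = 0.74
0.297 * -81 = -24.057
EU = 34.78 + -1.591 + 53.576 + 0.74 + -24.057
= 63.45


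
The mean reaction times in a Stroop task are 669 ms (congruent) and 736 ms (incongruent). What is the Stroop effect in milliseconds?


Stroop effect = RT(incongruent) - RT(congruent)
= 736 - 669
= 67 ms


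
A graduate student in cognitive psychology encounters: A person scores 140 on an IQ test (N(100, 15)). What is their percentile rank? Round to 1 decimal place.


z = (IQ - mean) / SD
z = (140 - 100) / 15 = 2.6667
Percentile = Phi(2.6667) * 100
Phi(2.6667) = 0.99617
= 99.6


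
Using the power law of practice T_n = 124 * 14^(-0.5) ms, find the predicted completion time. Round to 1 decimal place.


T_n = 124 * 14^(-0.5)
14^(-0.5) = 0.267261
T_n = 124 * 0.267261
= 33.1 ms


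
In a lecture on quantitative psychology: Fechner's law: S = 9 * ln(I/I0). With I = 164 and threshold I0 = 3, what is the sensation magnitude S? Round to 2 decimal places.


S = 9 * ln(164/3)
I/I0 = 54.666667
ln(54.666667) = 4.0013
S = 9 * 4.0013
= 36.01


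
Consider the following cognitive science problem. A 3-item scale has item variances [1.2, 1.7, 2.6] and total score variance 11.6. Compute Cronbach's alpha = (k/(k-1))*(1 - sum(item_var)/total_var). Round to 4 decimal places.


alpha = (k/(k-1)) * (1 - sum(s_i^2)/s_total^2)
sum(item variances) = 5.5
k/(k-1) = 3/2 = 1.5
1 - 5.5/11.6 = 1 - 0.474138 = 0.525862
alpha = 1.5 * 0.525862
= 0.7888


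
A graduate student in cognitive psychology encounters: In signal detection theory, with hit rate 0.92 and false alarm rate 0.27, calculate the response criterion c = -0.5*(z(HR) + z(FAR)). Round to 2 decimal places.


c = -0.5 * (z(HR) + z(FAR))
z(0.92) = 1.4051
z(0.27) = -0.6128
c = -0.5 * (1.4051 + -0.6128)
= -0.5 * 0.7923
= -0.40


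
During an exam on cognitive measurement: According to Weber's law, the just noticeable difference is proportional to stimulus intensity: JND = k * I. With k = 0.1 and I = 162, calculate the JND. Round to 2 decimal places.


JND = k * I
JND = 0.1 * 162
= 16.20


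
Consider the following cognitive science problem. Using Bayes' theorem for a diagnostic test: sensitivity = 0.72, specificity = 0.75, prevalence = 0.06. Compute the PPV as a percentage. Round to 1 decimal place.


PPV = (sens * prev) / (sens * prev + (1-spec) * (1-prev))
Numerator = 0.72 * 0.06 = 0.0432
P(positive and no disease) = (1 - spec) * (1 - prev) = (1 - 0.75) * (1 - 0.06) = 0.235
Denominator = 0.0432 + 0.235 = 0.2782
PPV = 0.0432 / 0.2782 = 0.155284
As percentage = 15.5


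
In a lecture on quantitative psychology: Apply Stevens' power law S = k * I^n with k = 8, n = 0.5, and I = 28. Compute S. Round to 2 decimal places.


S = 8 * 28^0.5
28^0.5 = 5.2915
S = 8 * 5.2915
= 42.33


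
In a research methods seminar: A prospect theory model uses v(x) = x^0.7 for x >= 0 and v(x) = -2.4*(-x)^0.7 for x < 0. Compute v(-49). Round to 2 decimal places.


Since x = -49 < 0, use v(x) = -lambda*(-x)^alpha
(-x) = 49
49^0.7 = 15.2453
v(-49) = -2.4 * 15.2453
= -36.59


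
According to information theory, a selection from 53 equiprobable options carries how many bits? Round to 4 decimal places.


H = log2(n)
H = log2(53)
= 5.7279


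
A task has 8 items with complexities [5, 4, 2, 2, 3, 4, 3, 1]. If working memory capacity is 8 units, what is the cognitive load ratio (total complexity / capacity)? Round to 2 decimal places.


Total complexity = 5 + 4 + 2 + 2 + 3 + 4 + 3 + 1 = 24
Load = total / capacity = 24 / 8
= 3.00


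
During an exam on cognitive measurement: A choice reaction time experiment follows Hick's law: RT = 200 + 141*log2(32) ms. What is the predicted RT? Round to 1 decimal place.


RT = 200 + 141 * log2(32)
log2(32) = 5.0
RT = 200 + 141 * 5.0
= 200 + 705.0
= 905.0 ms


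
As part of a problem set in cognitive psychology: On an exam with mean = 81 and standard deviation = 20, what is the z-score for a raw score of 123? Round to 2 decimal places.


z = (X - mu) / sigma
= (123 - 81) / 20
= 42 / 20
= 2.10


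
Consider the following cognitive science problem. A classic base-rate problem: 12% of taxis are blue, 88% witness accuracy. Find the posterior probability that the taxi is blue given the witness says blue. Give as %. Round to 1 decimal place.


P(blue | says blue) = P(says blue | blue)*P(blue) / [P(says blue | blue)*P(blue) + P(says blue | not blue)*P(not blue)]
Numerator = 0.88 * 0.12 = 0.1056
False identification = 0.12 * 0.88 = 0.1056
P = 0.1056 / (0.1056 + 0.1056)
= 0.1056 / 0.2112
As percentage = 50.0


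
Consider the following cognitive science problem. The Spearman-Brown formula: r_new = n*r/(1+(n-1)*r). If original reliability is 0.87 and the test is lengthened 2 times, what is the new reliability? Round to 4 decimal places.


r_new = n*r / (1 + (n-1)*r)
Numerator = 2 * 0.87 = 1.74
Denominator = 1 + 1 * 0.87 = 1.87
r_new = 1.74 / 1.87
= 0.9305


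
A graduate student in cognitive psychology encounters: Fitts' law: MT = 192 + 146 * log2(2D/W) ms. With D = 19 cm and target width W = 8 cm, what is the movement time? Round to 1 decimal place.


MT = 192 + 146 * log2(2*19/8)
2D/W = 4.75
log2(4.75) = 2.2479
MT = 192 + 146 * 2.2479
= 520.2 ms


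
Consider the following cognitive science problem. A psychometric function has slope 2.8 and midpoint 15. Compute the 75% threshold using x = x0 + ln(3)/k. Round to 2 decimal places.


At P = 0.75: 0.75 = 1/(1 + e^(-k*(x-x0)))
Solving: e^(-k*(x-x0)) = 1/3
x = x0 + ln(3)/k
ln(3) = 1.0986
x = 15 + 1.0986/2.8
= 15 + 0.3924
= 15.39


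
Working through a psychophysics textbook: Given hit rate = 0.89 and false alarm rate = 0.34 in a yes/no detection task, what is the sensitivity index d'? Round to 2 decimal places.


d' = z(HR) - z(FAR)
z(0.89) = 1.2265
z(0.34) = -0.4125
d' = 1.2265 - -0.4125
= 1.64


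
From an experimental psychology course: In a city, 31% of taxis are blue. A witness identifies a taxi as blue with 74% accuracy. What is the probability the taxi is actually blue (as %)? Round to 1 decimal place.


P(blue | says blue) = P(says blue | blue)*P(blue) / [P(says blue | blue)*P(blue) + P(says blue | not blue)*P(not blue)]
Numerator = 0.74 * 0.31 = 0.2294
False identification = 0.26 * 0.69 = 0.1794
P = 0.2294 / (0.2294 + 0.1794)
= 0.2294 / 0.4088
As percentage = 56.1


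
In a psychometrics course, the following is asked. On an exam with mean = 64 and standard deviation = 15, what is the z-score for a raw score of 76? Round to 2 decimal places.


z = (X - mu) / sigma
= (76 - 64) / 15
= 12 / 15
= 0.80


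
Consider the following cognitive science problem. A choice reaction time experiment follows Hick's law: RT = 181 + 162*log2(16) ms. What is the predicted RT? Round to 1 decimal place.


RT = 181 + 162 * log2(16)
log2(16) = 4.0
RT = 181 + 162 * 4.0
= 181 + 648.0
= 829.0 ms


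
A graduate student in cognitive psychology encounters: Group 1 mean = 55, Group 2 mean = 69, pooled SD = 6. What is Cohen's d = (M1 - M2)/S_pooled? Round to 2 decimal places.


Cohen's d = (M1 - M2) / S_pooled
= (55 - 69) / 6
= -14 / 6
= -2.33


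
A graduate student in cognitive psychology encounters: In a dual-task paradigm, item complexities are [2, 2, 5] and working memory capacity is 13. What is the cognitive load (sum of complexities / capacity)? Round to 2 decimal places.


Total complexity = 2 + 2 + 5 = 9
Load = total / capacity = 9 / 13
= 0.69


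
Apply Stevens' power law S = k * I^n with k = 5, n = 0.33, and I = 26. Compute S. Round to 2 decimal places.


S = 5 * 26^0.33
26^0.33 = 2.9305
S = 5 * 2.9305
= 14.65


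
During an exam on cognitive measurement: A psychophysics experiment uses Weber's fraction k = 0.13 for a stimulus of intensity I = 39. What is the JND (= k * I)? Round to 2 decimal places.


JND = k * I
JND = 0.13 * 39
= 5.07


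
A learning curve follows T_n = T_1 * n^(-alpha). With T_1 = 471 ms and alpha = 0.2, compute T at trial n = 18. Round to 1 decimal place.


T_n = 471 * 18^(-0.2)
18^(-0.2) = 0.560978
T_n = 471 * 0.560978
= 264.2 ms


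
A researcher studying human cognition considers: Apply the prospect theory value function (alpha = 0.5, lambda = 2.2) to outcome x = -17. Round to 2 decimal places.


Since x = -17 < 0, use v(x) = -lambda*(-x)^alpha
(-x) = 17
17^0.5 = 4.1231
v(-17) = -2.2 * 4.1231
= -9.07


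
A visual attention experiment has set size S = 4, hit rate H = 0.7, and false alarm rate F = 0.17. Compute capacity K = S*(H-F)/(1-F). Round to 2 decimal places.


K = S * (H - F) / (1 - F)
H - F = 0.53
1 - F = 0.83
K = 4 * 0.53 / 0.83
= 2.55


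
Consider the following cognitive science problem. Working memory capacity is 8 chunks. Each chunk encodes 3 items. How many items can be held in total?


Total items = chunks * items_per_chunk
= 8 * 3
= 24


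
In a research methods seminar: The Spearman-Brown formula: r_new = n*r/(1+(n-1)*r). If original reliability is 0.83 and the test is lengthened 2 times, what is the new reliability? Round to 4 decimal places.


r_new = n*r / (1 + (n-1)*r)
Numerator = 2 * 0.83 = 1.66
Denominator = 1 + 1 * 0.83 = 1.83
r_new = 1.66 / 1.83
= 0.9071


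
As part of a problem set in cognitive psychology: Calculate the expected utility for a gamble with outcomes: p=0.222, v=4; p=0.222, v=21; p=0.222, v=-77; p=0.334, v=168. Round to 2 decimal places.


EU = sum(p_i * v_i)
0.222 * 4 = 0.888
0.222 * 21 = 4.662
0.222 * -77 = -17.094
0.334 * 168 = 56.112
EU = 0.888 + 4.662 + -17.094 + 56.112
= 44.57


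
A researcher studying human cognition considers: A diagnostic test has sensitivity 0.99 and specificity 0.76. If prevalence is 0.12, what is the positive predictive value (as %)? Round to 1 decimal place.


PPV = (sens * prev) / (sens * prev + (1-spec) * (1-prev))
Numerator = 0.99 * 0.12 = 0.1188
P(positive and no disease) = (1 - spec) * (1 - prev) = (1 - 0.76) * (1 - 0.12) = 0.2112
Denominator = 0.1188 + 0.2112 = 0.33
PPV = 0.1188 / 0.33 = 0.36
As percentage = 36.0


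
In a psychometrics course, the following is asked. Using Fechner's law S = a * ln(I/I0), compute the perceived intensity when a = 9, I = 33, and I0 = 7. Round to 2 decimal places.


S = 9 * ln(33/7)
I/I0 = 4.714286
ln(4.714286) = 1.5506
S = 9 * 1.5506
= 13.96


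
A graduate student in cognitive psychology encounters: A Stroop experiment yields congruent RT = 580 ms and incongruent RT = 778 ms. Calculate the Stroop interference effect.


Stroop effect = RT(incongruent) - RT(congruent)
= 778 - 580
= 198 ms


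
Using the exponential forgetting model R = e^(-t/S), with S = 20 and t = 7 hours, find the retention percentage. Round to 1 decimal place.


R = e^(-t/S)
-t/S = -7/20 = -0.35
R = e^(-0.35) = 0.704688
Percentage = 0.704688 * 100
= 70.5


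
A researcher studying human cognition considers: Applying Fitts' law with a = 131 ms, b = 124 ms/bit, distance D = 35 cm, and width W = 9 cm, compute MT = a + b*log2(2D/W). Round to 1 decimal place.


MT = 131 + 124 * log2(2*35/9)
2D/W = 7.777778
log2(7.777778) = 2.9594
MT = 131 + 124 * 2.9594
= 498.0 ms


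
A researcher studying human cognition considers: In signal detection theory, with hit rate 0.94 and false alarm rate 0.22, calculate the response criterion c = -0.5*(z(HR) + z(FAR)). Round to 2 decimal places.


c = -0.5 * (z(HR) + z(FAR))
z(0.94) = 1.5548
z(0.22) = -0.7722
c = -0.5 * (1.5548 + -0.7722)
= -0.5 * 0.7826
= -0.39


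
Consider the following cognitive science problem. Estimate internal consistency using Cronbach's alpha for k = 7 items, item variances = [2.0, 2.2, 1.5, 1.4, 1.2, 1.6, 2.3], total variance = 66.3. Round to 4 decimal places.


alpha = (k/(k-1)) * (1 - sum(s_i^2)/s_total^2)
sum(item variances) = 12.2
k/(k-1) = 7/6 = 1.166667
1 - 12.2/66.3 = 1 - 0.184012 = 0.815988
alpha = 1.166667 * 0.815988
= 0.9520


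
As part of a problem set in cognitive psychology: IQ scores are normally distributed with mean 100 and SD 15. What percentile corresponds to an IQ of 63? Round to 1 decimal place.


z = (IQ - mean) / SD
z = (63 - 100) / 15 = -2.4667
Percentile = Phi(-2.4667) * 100
Phi(-2.4667) = 0.006818
= 0.7


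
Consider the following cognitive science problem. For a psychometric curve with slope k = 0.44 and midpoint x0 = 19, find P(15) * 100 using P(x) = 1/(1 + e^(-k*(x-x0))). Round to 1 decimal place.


P(x) = 1/(1 + e^(-0.44*(15 - 19)))
Exponent = -0.44 * -4 = 1.76
e^(1.76) = 5.812437
P = 1/(1 + 5.812437) = 0.14679
Percentage = 14.7


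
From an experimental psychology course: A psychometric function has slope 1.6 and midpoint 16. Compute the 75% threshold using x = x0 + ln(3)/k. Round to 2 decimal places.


At P = 0.75: 0.75 = 1/(1 + e^(-k*(x-x0)))
Solving: e^(-k*(x-x0)) = 1/3
x = x0 + ln(3)/k
ln(3) = 1.0986
x = 16 + 1.0986/1.6
= 16 + 0.6866
= 16.69


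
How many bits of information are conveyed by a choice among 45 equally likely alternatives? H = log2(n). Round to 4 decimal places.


H = log2(n)
H = log2(45)
= 5.4919


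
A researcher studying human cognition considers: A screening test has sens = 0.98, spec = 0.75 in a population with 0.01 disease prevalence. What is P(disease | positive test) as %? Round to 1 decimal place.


PPV = (sens * prev) / (sens * prev + (1-spec) * (1-prev))
Numerator = 0.98 * 0.01 = 0.0098
P(positive and no disease) = (1 - spec) * (1 - prev) = (1 - 0.75) * (1 - 0.01) = 0.2475
Denominator = 0.0098 + 0.2475 = 0.2573
PPV = 0.0098 / 0.2573 = 0.038088
As percentage = 3.8


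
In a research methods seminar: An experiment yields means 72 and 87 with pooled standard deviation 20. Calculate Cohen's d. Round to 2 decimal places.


Cohen's d = (M1 - M2) / S_pooled
= (72 - 87) / 20
= -15 / 20
= -0.75


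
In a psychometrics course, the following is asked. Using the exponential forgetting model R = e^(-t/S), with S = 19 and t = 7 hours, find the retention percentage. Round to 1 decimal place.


R = e^(-t/S)
-t/S = -7/19 = -0.368421
R = e^(-0.368421) = 0.691826
Percentage = 0.691826 * 100
= 69.2


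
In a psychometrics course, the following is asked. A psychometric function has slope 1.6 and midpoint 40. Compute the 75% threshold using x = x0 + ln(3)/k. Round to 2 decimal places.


At P = 0.75: 0.75 = 1/(1 + e^(-k*(x-x0)))
Solving: e^(-k*(x-x0)) = 1/3
x = x0 + ln(3)/k
ln(3) = 1.0986
x = 40 + 1.0986/1.6
= 40 + 0.6866
= 40.69


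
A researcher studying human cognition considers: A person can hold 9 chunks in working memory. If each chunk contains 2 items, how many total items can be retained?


Total items = chunks * items_per_chunk
= 9 * 2
= 18


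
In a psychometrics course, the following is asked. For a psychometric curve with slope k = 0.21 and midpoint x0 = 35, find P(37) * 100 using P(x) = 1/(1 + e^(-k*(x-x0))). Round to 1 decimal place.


P(x) = 1/(1 + e^(-0.21*(37 - 35)))
Exponent = -0.21 * 2 = -0.42
e^(-0.42) = 0.657047
P = 1/(1 + 0.657047) = 0.603483
Percentage = 60.3


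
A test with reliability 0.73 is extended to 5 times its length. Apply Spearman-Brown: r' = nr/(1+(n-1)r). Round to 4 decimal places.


r_new = n*r / (1 + (n-1)*r)
Numerator = 5 * 0.73 = 3.65
Denominator = 1 + 4 * 0.73 = 3.92
r_new = 3.65 / 3.92
= 0.9311


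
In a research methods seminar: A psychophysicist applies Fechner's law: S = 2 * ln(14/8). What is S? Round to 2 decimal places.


S = 2 * ln(14/8)
I/I0 = 1.75
ln(1.75) = 0.5596
S = 2 * 0.5596
= 1.12


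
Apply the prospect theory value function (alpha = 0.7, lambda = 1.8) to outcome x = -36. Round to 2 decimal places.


Since x = -36 < 0, use v(x) = -lambda*(-x)^alpha
(-x) = 36
36^0.7 = 12.286
v(-36) = -1.8 * 12.286
= -22.11


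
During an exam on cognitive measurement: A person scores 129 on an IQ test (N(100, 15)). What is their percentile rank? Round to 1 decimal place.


z = (IQ - mean) / SD
z = (129 - 100) / 15 = 1.9333
Percentile = Phi(1.9333) * 100
Phi(1.9333) = 0.9734
= 97.3


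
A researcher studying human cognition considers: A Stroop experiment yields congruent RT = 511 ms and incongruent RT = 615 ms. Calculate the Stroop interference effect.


Stroop effect = RT(incongruent) - RT(congruent)
= 615 - 511
= 104 ms


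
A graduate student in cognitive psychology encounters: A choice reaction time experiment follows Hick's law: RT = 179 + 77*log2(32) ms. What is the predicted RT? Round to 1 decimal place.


RT = 179 + 77 * log2(32)
log2(32) = 5.0
RT = 179 + 77 * 5.0
= 179 + 385.0
= 564.0 ms


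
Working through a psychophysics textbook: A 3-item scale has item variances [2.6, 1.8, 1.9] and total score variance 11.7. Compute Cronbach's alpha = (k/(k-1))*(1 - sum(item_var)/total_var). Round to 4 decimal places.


alpha = (k/(k-1)) * (1 - sum(s_i^2)/s_total^2)
sum(item variances) = 6.3
k/(k-1) = 3/2 = 1.5
1 - 6.3/11.7 = 1 - 0.538462 = 0.461538
alpha = 1.5 * 0.461538
= 0.6923


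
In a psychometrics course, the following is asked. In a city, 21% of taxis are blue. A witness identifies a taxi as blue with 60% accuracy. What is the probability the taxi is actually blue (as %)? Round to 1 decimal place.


P(blue | says blue) = P(says blue | blue)*P(blue) / [P(says blue | blue)*P(blue) + P(says blue | not blue)*P(not blue)]
Numerator = 0.6 * 0.21 = 0.126
False identification = 0.4 * 0.79 = 0.316
P = 0.126 / (0.126 + 0.316)
= 0.126 / 0.442
As percentage = 28.5


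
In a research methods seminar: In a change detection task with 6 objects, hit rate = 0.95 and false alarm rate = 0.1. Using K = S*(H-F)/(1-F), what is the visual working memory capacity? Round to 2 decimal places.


K = S * (H - F) / (1 - F)
H - F = 0.85
1 - F = 0.9
K = 6 * 0.85 / 0.9
= 5.67


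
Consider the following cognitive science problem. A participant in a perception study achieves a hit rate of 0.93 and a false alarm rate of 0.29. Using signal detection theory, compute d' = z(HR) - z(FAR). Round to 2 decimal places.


d' = z(HR) - z(FAR)
z(0.93) = 1.4758
z(0.29) = -0.5534
d' = 1.4758 - -0.5534
= 2.03


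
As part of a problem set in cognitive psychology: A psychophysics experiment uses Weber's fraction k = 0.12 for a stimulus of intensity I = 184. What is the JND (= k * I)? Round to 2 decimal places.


JND = k * I
JND = 0.12 * 184
= 22.08


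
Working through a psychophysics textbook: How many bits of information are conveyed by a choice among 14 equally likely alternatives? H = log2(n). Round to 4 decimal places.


H = log2(n)
H = log2(14)
= 3.8074


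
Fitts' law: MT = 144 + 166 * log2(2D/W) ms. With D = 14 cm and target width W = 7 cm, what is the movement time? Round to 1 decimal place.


MT = 144 + 166 * log2(2*14/7)
2D/W = 4.0
log2(4.0) = 2.0
MT = 144 + 166 * 2.0
= 476.0 ms


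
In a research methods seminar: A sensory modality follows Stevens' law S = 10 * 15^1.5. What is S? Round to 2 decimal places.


S = 10 * 15^1.5
15^1.5 = 58.0948
S = 10 * 58.0948
= 580.95


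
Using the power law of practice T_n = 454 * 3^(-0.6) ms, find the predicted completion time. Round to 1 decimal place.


T_n = 454 * 3^(-0.6)
3^(-0.6) = 0.517282
T_n = 454 * 0.517282
= 234.8 ms


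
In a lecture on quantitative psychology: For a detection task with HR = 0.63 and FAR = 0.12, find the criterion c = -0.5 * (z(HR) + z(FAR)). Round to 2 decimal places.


c = -0.5 * (z(HR) + z(FAR))
z(0.63) = 0.3319
z(0.12) = -1.175
c = -0.5 * (0.3319 + -1.175)
= -0.5 * -0.8431
= 0.42


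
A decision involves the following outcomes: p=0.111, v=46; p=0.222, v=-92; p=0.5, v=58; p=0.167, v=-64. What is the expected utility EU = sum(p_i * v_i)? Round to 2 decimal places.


EU = sum(p_i * v_i)
0.111 * 46 = 5.106
0.222 * -92 = -20.424
0.5 * 58 = 29.0
0.167 * -64 = -10.688
EU = 5.106 + -20.424 + 29.0 + -10.688
= 2.99


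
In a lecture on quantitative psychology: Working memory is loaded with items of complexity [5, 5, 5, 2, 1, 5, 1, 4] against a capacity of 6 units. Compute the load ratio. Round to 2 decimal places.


Total complexity = 5 + 5 + 5 + 2 + 1 + 5 + 1 + 4 = 28
Load = total / capacity = 28 / 6
= 4.67


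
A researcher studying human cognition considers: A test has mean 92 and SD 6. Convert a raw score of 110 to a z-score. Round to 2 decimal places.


z = (X - mu) / sigma
= (110 - 92) / 6
= 18 / 6
= 3.00


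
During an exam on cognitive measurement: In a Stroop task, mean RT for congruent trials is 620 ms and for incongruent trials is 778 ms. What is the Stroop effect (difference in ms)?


Stroop effect = RT(incongruent) - RT(congruent)
= 778 - 620
= 158 ms


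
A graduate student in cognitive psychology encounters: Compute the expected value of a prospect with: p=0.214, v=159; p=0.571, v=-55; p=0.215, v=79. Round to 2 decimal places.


EU = sum(p_i * v_i)
0.214 * 159 = 34.026
0.571 * -55 = -31.405
0.215 * 79 = 16.985
EU = 34.026 + -31.405 + 16.985
= 19.61


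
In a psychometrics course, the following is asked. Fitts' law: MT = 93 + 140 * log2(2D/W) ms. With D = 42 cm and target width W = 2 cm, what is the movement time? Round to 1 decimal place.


MT = 93 + 140 * log2(2*42/2)
2D/W = 42.0
log2(42.0) = 5.3923
MT = 93 + 140 * 5.3923
= 847.9 ms


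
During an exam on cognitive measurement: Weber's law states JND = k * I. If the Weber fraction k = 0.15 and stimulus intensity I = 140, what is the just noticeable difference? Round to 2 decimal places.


JND = k * I
JND = 0.15 * 140
= 21.00


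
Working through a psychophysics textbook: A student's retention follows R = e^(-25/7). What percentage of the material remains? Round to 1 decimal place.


R = e^(-t/S)
-t/S = -25/7 = -3.571429
R = e^(-3.571429) = 0.028116
Percentage = 0.028116 * 100
= 2.8


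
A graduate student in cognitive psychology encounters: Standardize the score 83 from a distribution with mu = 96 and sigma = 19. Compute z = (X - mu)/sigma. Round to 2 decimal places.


z = (X - mu) / sigma
= (83 - 96) / 19
= -13 / 19
= -0.68


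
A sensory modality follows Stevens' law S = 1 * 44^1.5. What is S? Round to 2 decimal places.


S = 1 * 44^1.5
44^1.5 = 291.863
S = 1 * 291.863
= 291.86


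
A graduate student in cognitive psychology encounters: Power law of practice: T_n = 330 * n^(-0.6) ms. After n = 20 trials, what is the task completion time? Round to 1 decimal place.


T_n = 330 * 20^(-0.6)
20^(-0.6) = 0.165723
T_n = 330 * 0.165723
= 54.7 ms


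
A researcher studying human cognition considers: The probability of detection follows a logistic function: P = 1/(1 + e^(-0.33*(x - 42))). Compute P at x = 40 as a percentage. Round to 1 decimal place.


P(x) = 1/(1 + e^(-0.33*(40 - 42)))
Exponent = -0.33 * -2 = 0.66
e^(0.66) = 1.934792
P = 1/(1 + 1.934792) = 0.34074
Percentage = 34.1


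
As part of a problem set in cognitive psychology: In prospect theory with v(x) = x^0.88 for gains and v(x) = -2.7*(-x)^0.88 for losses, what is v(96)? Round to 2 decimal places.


Since x = 96 >= 0, use v(x) = x^0.88
96^0.88 = 55.5135
v(96) = 55.51


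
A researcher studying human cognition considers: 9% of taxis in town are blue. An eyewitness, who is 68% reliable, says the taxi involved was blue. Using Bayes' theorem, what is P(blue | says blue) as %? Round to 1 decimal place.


P(blue | says blue) = P(says blue | blue)*P(blue) / [P(says blue | blue)*P(blue) + P(says blue | not blue)*P(not blue)]
Numerator = 0.68 * 0.09 = 0.0612
False identification = 0.32 * 0.91 = 0.2912
P = 0.0612 / (0.0612 + 0.2912)
= 0.0612 / 0.3524
As percentage = 17.4


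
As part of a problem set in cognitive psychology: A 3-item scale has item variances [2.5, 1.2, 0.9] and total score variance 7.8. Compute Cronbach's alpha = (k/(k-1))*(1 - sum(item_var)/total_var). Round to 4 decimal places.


alpha = (k/(k-1)) * (1 - sum(s_i^2)/s_total^2)
sum(item variances) = 4.6
k/(k-1) = 3/2 = 1.5
1 - 4.6/7.8 = 1 - 0.589744 = 0.410256
alpha = 1.5 * 0.410256
= 0.6154


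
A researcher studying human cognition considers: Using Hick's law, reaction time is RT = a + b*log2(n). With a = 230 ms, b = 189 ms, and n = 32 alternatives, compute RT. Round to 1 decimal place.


RT = 230 + 189 * log2(32)
log2(32) = 5.0
RT = 230 + 189 * 5.0
= 230 + 945.0
= 1175.0 ms


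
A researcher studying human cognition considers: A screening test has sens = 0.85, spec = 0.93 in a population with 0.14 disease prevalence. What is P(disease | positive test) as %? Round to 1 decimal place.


PPV = (sens * prev) / (sens * prev + (1-spec) * (1-prev))
Numerator = 0.85 * 0.14 = 0.119
P(positive and no disease) = (1 - spec) * (1 - prev) = (1 - 0.93) * (1 - 0.14) = 0.0602
Denominator = 0.119 + 0.0602 = 0.1792
PPV = 0.119 / 0.1792 = 0.664063
As percentage = 66.4


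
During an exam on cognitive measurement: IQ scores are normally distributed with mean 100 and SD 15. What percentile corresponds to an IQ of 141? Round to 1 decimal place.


z = (IQ - mean) / SD
z = (141 - 100) / 15 = 2.7333
Percentile = Phi(2.7333) * 100
Phi(2.7333) = 0.996865
= 99.7


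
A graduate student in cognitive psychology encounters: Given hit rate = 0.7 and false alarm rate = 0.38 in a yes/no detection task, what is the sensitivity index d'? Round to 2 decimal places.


d' = z(HR) - z(FAR)
z(0.7) = 0.5244
z(0.38) = -0.3055
d' = 0.5244 - -0.3055
= 0.83


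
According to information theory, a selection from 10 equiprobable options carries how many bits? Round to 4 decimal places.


H = log2(n)
H = log2(10)
= 3.3219


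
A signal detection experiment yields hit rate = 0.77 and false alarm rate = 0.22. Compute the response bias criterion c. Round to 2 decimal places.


c = -0.5 * (z(HR) + z(FAR))
z(0.77) = 0.7388
z(0.22) = -0.7722
c = -0.5 * (0.7388 + -0.7722)
= -0.5 * -0.0334
= 0.02


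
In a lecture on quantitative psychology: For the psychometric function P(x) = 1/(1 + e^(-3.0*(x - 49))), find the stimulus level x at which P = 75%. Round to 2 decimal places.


At P = 0.75: 0.75 = 1/(1 + e^(-k*(x-x0)))
Solving: e^(-k*(x-x0)) = 1/3
x = x0 + ln(3)/k
ln(3) = 1.0986
x = 49 + 1.0986/3.0
= 49 + 0.3662
= 49.37


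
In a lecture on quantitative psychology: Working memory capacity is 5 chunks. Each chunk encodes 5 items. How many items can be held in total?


Total items = chunks * items_per_chunk
= 5 * 5
= 25


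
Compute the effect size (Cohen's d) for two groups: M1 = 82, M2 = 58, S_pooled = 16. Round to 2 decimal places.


Cohen's d = (M1 - M2) / S_pooled
= (82 - 58) / 16
= 24 / 16
= 1.50


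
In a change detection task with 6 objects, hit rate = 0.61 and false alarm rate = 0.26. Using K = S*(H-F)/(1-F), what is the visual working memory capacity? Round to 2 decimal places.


K = S * (H - F) / (1 - F)
H - F = 0.35
1 - F = 0.74
K = 6 * 0.35 / 0.74
= 2.84


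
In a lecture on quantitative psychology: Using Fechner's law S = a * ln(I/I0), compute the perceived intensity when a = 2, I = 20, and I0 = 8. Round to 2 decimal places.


S = 2 * ln(20/8)
I/I0 = 2.5
ln(2.5) = 0.9163
S = 2 * 0.9163
= 1.83


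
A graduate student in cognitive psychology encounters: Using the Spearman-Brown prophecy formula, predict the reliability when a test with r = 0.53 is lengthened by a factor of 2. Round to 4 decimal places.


r_new = n*r / (1 + (n-1)*r)
Numerator = 2 * 0.53 = 1.06
Denominator = 1 + 1 * 0.53 = 1.53
r_new = 1.06 / 1.53
= 0.6928


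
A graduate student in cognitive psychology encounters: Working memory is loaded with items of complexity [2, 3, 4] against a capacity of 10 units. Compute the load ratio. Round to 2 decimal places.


Total complexity = 2 + 3 + 4 = 9
Load = total / capacity = 9 / 10
= 0.90


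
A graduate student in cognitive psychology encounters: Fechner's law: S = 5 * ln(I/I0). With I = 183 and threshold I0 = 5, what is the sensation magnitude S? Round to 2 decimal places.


S = 5 * ln(183/5)
I/I0 = 36.6
ln(36.6) = 3.6
S = 5 * 3.6
= 18.00


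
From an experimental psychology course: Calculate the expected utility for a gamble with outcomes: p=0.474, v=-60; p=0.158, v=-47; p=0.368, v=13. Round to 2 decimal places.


EU = sum(p_i * v_i)
0.474 * -60 = -28.44
0.158 * -47 = -7.426
0.368 * 13 = 4.784
EU = -28.44 + -7.426 + 4.784
= -31.08


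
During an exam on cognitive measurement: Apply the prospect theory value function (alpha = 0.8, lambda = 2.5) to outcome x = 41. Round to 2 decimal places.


Since x = 41 >= 0, use v(x) = x^0.8
41^0.8 = 19.5086
v(41) = 19.51


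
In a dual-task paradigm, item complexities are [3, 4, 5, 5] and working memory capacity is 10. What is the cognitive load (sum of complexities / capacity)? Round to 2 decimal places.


Total complexity = 3 + 4 + 5 + 5 = 17
Load = total / capacity = 17 / 10
= 1.70


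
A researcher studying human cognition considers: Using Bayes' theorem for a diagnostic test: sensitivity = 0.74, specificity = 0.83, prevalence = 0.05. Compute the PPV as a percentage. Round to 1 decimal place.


PPV = (sens * prev) / (sens * prev + (1-spec) * (1-prev))
Numerator = 0.74 * 0.05 = 0.037
P(positive and no disease) = (1 - spec) * (1 - prev) = (1 - 0.83) * (1 - 0.05) = 0.1615
Denominator = 0.037 + 0.1615 = 0.1985
PPV = 0.037 / 0.1985 = 0.186398
As percentage = 18.6


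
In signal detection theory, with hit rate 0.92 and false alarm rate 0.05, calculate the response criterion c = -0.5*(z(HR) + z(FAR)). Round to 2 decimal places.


c = -0.5 * (z(HR) + z(FAR))
z(0.92) = 1.4051
z(0.05) = -1.6449
c = -0.5 * (1.4051 + -1.6449)
= -0.5 * -0.2398
= 0.12


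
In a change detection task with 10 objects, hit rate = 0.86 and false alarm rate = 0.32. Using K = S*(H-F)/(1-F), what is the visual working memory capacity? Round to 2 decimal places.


K = S * (H - F) / (1 - F)
H - F = 0.54
1 - F = 0.68
K = 10 * 0.54 / 0.68
= 7.94


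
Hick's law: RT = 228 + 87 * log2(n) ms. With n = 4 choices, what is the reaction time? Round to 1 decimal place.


RT = 228 + 87 * log2(4)
log2(4) = 2.0
RT = 228 + 87 * 2.0
= 228 + 174.0
= 402.0 ms


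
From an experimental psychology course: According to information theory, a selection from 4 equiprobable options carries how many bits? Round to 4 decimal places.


H = log2(n)
H = log2(4)
= 2.0000


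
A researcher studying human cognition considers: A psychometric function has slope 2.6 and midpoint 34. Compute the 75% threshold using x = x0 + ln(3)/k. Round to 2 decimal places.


At P = 0.75: 0.75 = 1/(1 + e^(-k*(x-x0)))
Solving: e^(-k*(x-x0)) = 1/3
x = x0 + ln(3)/k
ln(3) = 1.0986
x = 34 + 1.0986/2.6
= 34 + 0.4225
= 34.42


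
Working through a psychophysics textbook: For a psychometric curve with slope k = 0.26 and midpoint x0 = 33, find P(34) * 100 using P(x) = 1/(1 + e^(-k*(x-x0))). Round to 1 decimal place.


P(x) = 1/(1 + e^(-0.26*(34 - 33)))
Exponent = -0.26 * 1 = -0.26
e^(-0.26) = 0.771052
P = 1/(1 + 0.771052) = 0.564636
Percentage = 56.5


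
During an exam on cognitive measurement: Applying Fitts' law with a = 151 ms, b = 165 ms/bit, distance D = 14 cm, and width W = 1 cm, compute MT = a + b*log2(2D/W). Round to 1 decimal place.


MT = 151 + 165 * log2(2*14/1)
2D/W = 28.0
log2(28.0) = 4.8074
MT = 151 + 165 * 4.8074
= 944.2 ms


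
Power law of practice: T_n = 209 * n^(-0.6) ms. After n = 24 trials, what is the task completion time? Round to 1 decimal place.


T_n = 209 * 24^(-0.6)
24^(-0.6) = 0.14855
T_n = 209 * 0.14855
= 31.0 ms


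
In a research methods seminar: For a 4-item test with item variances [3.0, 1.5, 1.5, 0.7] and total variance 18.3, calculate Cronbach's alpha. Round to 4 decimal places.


alpha = (k/(k-1)) * (1 - sum(s_i^2)/s_total^2)
sum(item variances) = 6.7
k/(k-1) = 4/3 = 1.333333
1 - 6.7/18.3 = 1 - 0.36612 = 0.63388
alpha = 1.333333 * 0.63388
= 0.8452


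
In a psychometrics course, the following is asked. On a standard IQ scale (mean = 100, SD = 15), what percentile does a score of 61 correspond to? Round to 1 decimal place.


z = (IQ - mean) / SD
z = (61 - 100) / 15 = -2.6
Percentile = Phi(-2.6) * 100
Phi(-2.6) = 0.004661
= 0.5


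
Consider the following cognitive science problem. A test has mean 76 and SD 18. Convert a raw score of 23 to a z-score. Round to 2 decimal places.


z = (X - mu) / sigma
= (23 - 76) / 18
= -53 / 18
= -2.94


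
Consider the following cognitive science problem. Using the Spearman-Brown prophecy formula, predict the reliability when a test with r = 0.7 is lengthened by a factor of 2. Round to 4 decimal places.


r_new = n*r / (1 + (n-1)*r)
Numerator = 2 * 0.7 = 1.4
Denominator = 1 + 1 * 0.7 = 1.7
r_new = 1.4 / 1.7
= 0.8235


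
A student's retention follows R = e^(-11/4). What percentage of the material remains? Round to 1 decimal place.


R = e^(-t/S)
-t/S = -11/4 = -2.75
R = e^(-2.75) = 0.063928
Percentage = 0.063928 * 100
= 6.4


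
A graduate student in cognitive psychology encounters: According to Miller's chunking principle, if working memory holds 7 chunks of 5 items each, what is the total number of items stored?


Total items = chunks * items_per_chunk
= 7 * 5
= 35


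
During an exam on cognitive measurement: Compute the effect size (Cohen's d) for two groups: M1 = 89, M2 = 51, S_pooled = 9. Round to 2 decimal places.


Cohen's d = (M1 - M2) / S_pooled
= (89 - 51) / 9
= 38 / 9
= 4.22


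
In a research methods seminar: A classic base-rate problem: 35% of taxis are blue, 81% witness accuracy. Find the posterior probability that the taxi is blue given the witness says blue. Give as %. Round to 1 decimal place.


P(blue | says blue) = P(says blue | blue)*P(blue) / [P(says blue | blue)*P(blue) + P(says blue | not blue)*P(not blue)]
Numerator = 0.81 * 0.35 = 0.2835
False identification = 0.19 * 0.65 = 0.1235
P = 0.2835 / (0.2835 + 0.1235)
= 0.2835 / 0.407
As percentage = 69.7


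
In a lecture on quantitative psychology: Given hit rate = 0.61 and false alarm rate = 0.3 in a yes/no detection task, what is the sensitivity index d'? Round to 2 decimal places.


d' = z(HR) - z(FAR)
z(0.61) = 0.2793
z(0.3) = -0.5244
d' = 0.2793 - -0.5244
= 0.80


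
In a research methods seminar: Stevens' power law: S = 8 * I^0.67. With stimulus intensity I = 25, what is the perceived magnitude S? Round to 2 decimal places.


S = 8 * 25^0.67
25^0.67 = 8.6421
S = 8 * 8.6421
= 69.14


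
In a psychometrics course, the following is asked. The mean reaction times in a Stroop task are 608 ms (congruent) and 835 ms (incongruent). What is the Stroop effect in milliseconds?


Stroop effect = RT(incongruent) - RT(congruent)
= 835 - 608
= 227 ms


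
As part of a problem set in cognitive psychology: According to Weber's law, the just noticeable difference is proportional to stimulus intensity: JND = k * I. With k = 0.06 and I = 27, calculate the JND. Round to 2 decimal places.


JND = k * I
JND = 0.06 * 27
= 1.62


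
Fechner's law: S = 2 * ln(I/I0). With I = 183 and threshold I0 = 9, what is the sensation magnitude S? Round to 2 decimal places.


S = 2 * ln(183/9)
I/I0 = 20.333333
ln(20.333333) = 3.0123
S = 2 * 3.0123
= 6.02


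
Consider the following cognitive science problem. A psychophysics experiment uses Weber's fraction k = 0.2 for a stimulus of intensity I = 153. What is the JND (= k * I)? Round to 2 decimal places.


JND = k * I
JND = 0.2 * 153
= 30.60


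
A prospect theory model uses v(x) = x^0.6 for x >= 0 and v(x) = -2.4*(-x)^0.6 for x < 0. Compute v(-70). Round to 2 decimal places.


Since x = -70 < 0, use v(x) = -lambda*(-x)^alpha
(-x) = 70
70^0.6 = 12.7955
v(-70) = -2.4 * 12.7955
= -30.71


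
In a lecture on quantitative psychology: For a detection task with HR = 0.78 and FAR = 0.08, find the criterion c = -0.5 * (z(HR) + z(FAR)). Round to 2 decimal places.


c = -0.5 * (z(HR) + z(FAR))
z(0.78) = 0.7722
z(0.08) = -1.4051
c = -0.5 * (0.7722 + -1.4051)
= -0.5 * -0.6329
= 0.32


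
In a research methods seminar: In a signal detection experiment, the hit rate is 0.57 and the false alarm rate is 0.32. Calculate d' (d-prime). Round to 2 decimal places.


d' = z(HR) - z(FAR)
z(0.57) = 0.1764
z(0.32) = -0.4677
d' = 0.1764 - -0.4677
= 0.64


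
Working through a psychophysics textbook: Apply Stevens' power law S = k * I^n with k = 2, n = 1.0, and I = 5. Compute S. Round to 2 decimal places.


S = 2 * 5^1.0
5^1.0 = 5.0
S = 2 * 5.0
= 10.00


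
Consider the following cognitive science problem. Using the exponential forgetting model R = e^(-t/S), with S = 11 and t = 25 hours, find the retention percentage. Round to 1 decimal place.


R = e^(-t/S)
-t/S = -25/11 = -2.272727
R = e^(-2.272727) = 0.103031
Percentage = 0.103031 * 100
= 10.3


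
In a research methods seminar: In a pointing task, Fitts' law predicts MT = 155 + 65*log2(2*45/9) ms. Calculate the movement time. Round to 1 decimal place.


MT = 155 + 65 * log2(2*45/9)
2D/W = 10.0
log2(10.0) = 3.3219
MT = 155 + 65 * 3.3219
= 370.9 ms


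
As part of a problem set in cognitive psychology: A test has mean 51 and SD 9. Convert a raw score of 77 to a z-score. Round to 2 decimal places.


z = (X - mu) / sigma
= (77 - 51) / 9
= 26 / 9
= 2.89


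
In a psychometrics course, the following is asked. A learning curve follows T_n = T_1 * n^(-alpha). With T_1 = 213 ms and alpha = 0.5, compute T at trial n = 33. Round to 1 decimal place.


T_n = 213 * 33^(-0.5)
33^(-0.5) = 0.174078
T_n = 213 * 0.174078
= 37.1 ms


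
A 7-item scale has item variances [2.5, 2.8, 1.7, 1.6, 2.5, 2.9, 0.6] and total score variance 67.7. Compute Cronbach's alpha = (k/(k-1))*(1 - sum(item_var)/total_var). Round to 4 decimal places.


alpha = (k/(k-1)) * (1 - sum(s_i^2)/s_total^2)
sum(item variances) = 14.6
k/(k-1) = 7/6 = 1.166667
1 - 14.6/67.7 = 1 - 0.215657 = 0.784343
alpha = 1.166667 * 0.784343
= 0.9151
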